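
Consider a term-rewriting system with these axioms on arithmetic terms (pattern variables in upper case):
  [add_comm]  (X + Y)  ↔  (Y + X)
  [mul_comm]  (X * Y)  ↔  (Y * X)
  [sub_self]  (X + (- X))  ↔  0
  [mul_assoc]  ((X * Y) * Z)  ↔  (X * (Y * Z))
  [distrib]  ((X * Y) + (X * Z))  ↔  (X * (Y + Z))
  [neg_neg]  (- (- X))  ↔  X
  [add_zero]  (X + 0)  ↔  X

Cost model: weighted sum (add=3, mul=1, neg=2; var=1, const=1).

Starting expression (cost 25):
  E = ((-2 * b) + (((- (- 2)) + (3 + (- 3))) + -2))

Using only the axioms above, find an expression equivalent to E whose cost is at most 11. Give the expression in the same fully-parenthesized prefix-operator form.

step 1: neg_neg (→) rewrites (- (- 2)) into 2, now ((-2 * b) + ((2 + (3 + (- 3))) + -2))
step 2: sub_self (→) rewrites (3 + (- 3)) into 0, now ((-2 * b) + ((2 + 0) + -2))
step 3: add_zero (→) rewrites (2 + 0) into 2, reaching cost 11 (bound 11)

((-2 * b) + (2 + -2))   [cost 11]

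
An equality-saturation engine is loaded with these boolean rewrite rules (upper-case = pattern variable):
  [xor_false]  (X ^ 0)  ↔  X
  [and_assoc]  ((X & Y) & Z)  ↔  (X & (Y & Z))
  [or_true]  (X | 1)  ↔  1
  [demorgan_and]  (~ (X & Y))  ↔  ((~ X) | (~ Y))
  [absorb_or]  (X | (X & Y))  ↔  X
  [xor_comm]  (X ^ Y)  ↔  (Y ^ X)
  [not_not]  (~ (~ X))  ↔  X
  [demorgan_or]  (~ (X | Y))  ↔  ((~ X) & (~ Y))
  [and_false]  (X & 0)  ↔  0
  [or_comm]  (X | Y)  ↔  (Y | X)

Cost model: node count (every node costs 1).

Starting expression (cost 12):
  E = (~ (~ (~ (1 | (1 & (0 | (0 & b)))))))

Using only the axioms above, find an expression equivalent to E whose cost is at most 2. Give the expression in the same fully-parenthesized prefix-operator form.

(~ 1)   [cost 2]

(1) (0 | (0 & b))  =[absorb_or →]=  0    ⊢ (~ (~ (~ (1 | (1 & 0)))))
(2) (1 | (1 & 0))  =[absorb_or →]=  1    ⊢ (~ (~ (~ 1)))
(3) (~ (~ 1))  =[not_not →]=  1    ⊢ cost 2, within 2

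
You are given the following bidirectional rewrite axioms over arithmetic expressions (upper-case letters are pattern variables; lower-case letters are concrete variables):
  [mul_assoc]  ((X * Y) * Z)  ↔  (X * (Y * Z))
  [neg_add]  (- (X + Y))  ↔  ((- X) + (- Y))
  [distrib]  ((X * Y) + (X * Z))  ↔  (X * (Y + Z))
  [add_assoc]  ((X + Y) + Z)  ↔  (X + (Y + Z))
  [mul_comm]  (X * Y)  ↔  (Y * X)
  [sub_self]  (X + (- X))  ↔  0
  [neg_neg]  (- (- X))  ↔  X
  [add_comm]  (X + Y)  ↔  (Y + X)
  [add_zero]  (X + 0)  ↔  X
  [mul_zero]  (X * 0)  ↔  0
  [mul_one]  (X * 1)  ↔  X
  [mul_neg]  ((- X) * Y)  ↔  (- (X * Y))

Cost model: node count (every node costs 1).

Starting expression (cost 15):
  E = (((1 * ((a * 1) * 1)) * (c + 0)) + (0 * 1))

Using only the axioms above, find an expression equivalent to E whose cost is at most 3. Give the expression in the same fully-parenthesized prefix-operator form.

(a * c)   [cost 3]

1. [mul_one →] (a * 1)  →  a;  E = (((1 * (a * 1)) * (c + 0)) + (0 * 1))
2. [mul_comm →] (1 * (a * 1))  →  ((a * 1) * 1);  E = ((((a * 1) * 1) * (c + 0)) + (0 * 1))
3. [mul_one →] (a * 1)  →  a;  E = (((a * 1) * (c + 0)) + (0 * 1))
4. [add_zero →] (c + 0)  →  c;  E = (((a * 1) * c) + (0 * 1))
5. [mul_one →] (0 * 1)  →  0;  E = (((a * 1) * c) + 0)
6. [mul_one →] (a * 1)  →  a;  E = ((a * c) + 0)
7. [add_zero →] ((a * c) + 0)  →  (a * c);  cost 3 ≤ 3, done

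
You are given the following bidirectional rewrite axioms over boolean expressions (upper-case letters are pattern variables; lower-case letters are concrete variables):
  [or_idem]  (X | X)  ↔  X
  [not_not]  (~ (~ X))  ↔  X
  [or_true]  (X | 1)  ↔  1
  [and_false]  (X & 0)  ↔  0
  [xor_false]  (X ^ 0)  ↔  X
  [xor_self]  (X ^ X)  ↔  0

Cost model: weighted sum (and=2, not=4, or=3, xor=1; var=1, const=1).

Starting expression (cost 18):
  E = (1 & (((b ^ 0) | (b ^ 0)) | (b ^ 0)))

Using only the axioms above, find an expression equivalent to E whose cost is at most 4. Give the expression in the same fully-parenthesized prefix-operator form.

step 1: or_idem (→) rewrites ((b ^ 0) | (b ^ 0)) into (b ^ 0), now (1 & ((b ^ 0) | (b ^ 0)))
step 2: or_idem (→) rewrites ((b ^ 0) | (b ^ 0)) into (b ^ 0), now (1 & (b ^ 0))
step 3: xor_false (→) rewrites (b ^ 0) into b, reaching cost 4 (bound 4)

(1 & b)   [cost 4]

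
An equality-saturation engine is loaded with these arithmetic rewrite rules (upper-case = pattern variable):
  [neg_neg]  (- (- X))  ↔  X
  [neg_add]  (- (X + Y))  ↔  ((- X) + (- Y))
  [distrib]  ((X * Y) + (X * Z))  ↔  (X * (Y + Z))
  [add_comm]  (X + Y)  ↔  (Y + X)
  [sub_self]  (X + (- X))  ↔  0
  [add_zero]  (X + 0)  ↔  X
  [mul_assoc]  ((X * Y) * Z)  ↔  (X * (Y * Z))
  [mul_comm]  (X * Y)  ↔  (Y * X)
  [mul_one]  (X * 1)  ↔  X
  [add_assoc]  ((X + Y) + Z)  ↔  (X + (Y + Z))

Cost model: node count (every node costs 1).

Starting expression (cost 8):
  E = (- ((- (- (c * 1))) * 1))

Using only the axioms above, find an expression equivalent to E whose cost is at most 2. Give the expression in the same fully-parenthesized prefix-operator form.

1. [mul_one →] ((- (- (c * 1))) * 1)  →  (- (- (c * 1)));  E = (- (- (- (c * 1))))
2. [neg_neg →] (- (- (c * 1)))  →  (c * 1);  E = (- (c * 1))
3. [mul_one →] (c * 1)  →  c;  cost 2 ≤ 2, done

(- c)   [cost 2]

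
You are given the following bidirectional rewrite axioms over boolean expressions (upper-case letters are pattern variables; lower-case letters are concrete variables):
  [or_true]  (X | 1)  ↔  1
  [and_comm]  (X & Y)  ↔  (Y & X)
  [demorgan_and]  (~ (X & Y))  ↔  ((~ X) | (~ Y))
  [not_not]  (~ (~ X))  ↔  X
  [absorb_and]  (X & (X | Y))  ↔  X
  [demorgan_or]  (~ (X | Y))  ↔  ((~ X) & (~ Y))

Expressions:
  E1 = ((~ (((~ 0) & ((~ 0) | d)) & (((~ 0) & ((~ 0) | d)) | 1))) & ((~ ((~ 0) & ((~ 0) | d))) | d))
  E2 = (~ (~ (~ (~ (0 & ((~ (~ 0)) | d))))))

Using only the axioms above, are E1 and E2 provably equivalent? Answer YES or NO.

YES

(1) (((~ 0) & ((~ 0) | d)) & (((~ 0) & ((~ 0) | d)) | 1))  =[absorb_and →]=  ((~ 0) & ((~ 0) | d))    ⊢ ((~ ((~ 0) & ((~ 0) | d))) & ((~ ((~ 0) & ((~ 0) | d))) | d))
(2) ((~ ((~ 0) & ((~ 0) | d))) & ((~ ((~ 0) & ((~ 0) | d))) | d))  =[absorb_and →]=  (~ ((~ 0) & ((~ 0) | d)))
(3) ((~ 0) & ((~ 0) | d))  =[absorb_and →]=  (~ 0)    ⊢ (~ (~ 0))
(4) 0  =[absorb_and ←]=  (0 & (0 | d))    ⊢ (~ (~ (0 & (0 | d))))
(5) 0  =[not_not ←]=  (~ (~ 0))    ⊢ (~ (~ (0 & ((~ (~ 0)) | d))))
(6) (~ (~ (0 & ((~ (~ 0)) | d))))  =[not_not ←]=  (~ (~ (~ (~ (0 & ((~ (~ 0)) | d))))))    ⊢ E2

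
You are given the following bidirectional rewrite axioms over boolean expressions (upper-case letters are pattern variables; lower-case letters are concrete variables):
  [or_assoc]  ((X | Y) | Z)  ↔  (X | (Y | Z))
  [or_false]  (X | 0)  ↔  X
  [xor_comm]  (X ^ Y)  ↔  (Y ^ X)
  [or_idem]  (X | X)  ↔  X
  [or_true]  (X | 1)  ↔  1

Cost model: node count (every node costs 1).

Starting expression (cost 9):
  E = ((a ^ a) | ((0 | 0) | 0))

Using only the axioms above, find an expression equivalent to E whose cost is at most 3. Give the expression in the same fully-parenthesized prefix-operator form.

(1) (0 | 0)  =[or_false →]=  0    ⊢ ((a ^ a) | (0 | 0))
(2) (0 | 0)  =[or_idem →]=  0    ⊢ ((a ^ a) | 0)
(3) ((a ^ a) | 0)  =[or_false →]=  (a ^ a)    ⊢ cost 3, within 3

(a ^ a)   [cost 3]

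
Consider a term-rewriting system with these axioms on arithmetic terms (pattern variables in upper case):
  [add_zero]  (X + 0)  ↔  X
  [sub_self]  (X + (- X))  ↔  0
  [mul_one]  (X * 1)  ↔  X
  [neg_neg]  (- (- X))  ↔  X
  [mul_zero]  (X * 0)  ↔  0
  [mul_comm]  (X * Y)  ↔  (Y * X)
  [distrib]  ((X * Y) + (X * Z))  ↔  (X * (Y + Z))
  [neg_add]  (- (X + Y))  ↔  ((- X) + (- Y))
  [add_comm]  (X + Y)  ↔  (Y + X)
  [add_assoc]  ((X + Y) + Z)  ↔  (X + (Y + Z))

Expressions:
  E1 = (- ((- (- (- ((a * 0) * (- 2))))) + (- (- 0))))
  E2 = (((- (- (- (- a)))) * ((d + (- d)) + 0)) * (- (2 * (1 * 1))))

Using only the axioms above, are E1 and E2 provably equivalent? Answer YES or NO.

YES

(1) (- (- ((a * 0) * (- 2))))  =[neg_neg →]=  ((a * 0) * (- 2))    ⊢ (- ((- ((a * 0) * (- 2))) + (- (- 0))))
(2) (- (- 0))  =[neg_neg →]=  0    ⊢ (- ((- ((a * 0) * (- 2))) + 0))
(3) ((- ((a * 0) * (- 2))) + 0)  =[add_zero →]=  (- ((a * 0) * (- 2)))    ⊢ (- (- ((a * 0) * (- 2))))
(4) (- (- ((a * 0) * (- 2))))  =[neg_neg →]=  ((a * 0) * (- 2))
(5) 0  =[sub_self ←]=  (d + (- d))    ⊢ ((a * (d + (- d))) * (- 2))
(6) 2  =[mul_one ←]=  (2 * 1)    ⊢ ((a * (d + (- d))) * (- (2 * 1)))
(7) a  =[neg_neg ←]=  (- (- a))    ⊢ (((- (- a)) * (d + (- d))) * (- (2 * 1)))
(8) (d + (- d))  =[add_zero ←]=  ((d + (- d)) + 0)    ⊢ (((- (- a)) * ((d + (- d)) + 0)) * (- (2 * 1)))
(9) 1  =[mul_one ←]=  (1 * 1)    ⊢ (((- (- a)) * ((d + (- d)) + 0)) * (- (2 * (1 * 1))))
(10) (- (- a))  =[neg_neg ←]=  (- (- (- (- a))))    ⊢ E2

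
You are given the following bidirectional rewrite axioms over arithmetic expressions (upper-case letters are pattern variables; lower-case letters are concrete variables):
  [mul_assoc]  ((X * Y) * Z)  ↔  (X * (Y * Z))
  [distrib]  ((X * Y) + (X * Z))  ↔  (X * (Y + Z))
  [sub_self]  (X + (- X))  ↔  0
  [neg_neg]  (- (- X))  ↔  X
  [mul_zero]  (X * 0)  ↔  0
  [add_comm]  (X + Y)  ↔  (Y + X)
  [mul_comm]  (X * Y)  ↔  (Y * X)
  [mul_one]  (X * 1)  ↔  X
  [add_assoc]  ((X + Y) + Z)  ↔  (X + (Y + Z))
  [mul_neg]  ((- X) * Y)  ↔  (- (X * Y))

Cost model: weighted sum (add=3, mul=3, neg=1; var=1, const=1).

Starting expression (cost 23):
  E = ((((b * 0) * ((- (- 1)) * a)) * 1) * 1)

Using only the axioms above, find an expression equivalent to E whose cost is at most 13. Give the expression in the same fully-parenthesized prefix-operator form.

(1) (- (- 1))  =[neg_neg →]=  1    ⊢ ((((b * 0) * (1 * a)) * 1) * 1)
(2) ((((b * 0) * (1 * a)) * 1) * 1)  =[mul_one →]=  (((b * 0) * (1 * a)) * 1)
(3) (((b * 0) * (1 * a)) * 1)  =[mul_one →]=  ((b * 0) * (1 * a))    ⊢ cost 13, within 13

((b * 0) * (1 * a))   [cost 13]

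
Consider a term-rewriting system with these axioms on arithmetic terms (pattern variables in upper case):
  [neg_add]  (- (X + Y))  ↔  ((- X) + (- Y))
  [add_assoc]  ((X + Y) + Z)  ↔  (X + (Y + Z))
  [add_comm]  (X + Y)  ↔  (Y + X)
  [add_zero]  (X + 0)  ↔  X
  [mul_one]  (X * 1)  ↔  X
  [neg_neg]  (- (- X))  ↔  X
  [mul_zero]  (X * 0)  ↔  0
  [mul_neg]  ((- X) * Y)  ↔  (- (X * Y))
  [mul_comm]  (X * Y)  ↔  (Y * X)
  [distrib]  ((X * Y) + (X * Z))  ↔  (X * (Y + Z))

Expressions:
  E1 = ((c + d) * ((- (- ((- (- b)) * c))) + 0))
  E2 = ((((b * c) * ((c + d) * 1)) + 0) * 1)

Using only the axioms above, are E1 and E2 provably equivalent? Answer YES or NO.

(1) (- (- b))  =[neg_neg →]=  b    ⊢ ((c + d) * ((- (- (b * c))) + 0))
(2) (- (- (b * c)))  =[neg_neg →]=  (b * c)    ⊢ ((c + d) * ((b * c) + 0))
(3) ((b * c) + 0)  =[add_zero →]=  (b * c)    ⊢ ((c + d) * (b * c))
(4) (c + d)  =[mul_one ←]=  ((c + d) * 1)    ⊢ (((c + d) * 1) * (b * c))
(5) (((c + d) * 1) * (b * c))  =[mul_one ←]=  ((((c + d) * 1) * (b * c)) * 1)
(6) (((c + d) * 1) * (b * c))  =[mul_comm →]=  ((b * c) * ((c + d) * 1))    ⊢ (((b * c) * ((c + d) * 1)) * 1)
(7) ((b * c) * ((c + d) * 1))  =[add_zero ←]=  (((b * c) * ((c + d) * 1)) + 0)    ⊢ E2

YES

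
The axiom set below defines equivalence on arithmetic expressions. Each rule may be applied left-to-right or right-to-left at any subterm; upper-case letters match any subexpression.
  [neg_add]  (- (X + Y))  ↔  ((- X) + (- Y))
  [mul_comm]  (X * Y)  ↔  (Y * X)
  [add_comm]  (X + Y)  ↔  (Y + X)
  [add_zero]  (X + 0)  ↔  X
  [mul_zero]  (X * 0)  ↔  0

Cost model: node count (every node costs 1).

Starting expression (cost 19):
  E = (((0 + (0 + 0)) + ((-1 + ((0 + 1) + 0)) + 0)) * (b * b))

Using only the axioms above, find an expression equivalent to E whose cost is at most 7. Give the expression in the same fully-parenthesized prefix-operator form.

(1) ((-1 + ((0 + 1) + 0)) + 0)  =[add_zero →]=  (-1 + ((0 + 1) + 0))    ⊢ (((0 + (0 + 0)) + (-1 + ((0 + 1) + 0))) * (b * b))
(2) (0 + 1)  =[add_comm →]=  (1 + 0)    ⊢ (((0 + (0 + 0)) + (-1 + ((1 + 0) + 0))) * (b * b))
(3) (0 + 0)  =[add_zero →]=  0    ⊢ (((0 + 0) + (-1 + ((1 + 0) + 0))) * (b * b))
(4) (1 + 0)  =[add_zero →]=  1    ⊢ (((0 + 0) + (-1 + (1 + 0))) * (b * b))
(5) (1 + 0)  =[add_zero →]=  1    ⊢ (((0 + 0) + (-1 + 1)) * (b * b))
(6) ((0 + 0) + (-1 + 1))  =[add_comm →]=  ((-1 + 1) + (0 + 0))    ⊢ (((-1 + 1) + (0 + 0)) * (b * b))
(7) (0 + 0)  =[add_zero →]=  0    ⊢ (((-1 + 1) + 0) * (b * b))
(8) ((-1 + 1) + 0)  =[add_zero →]=  (-1 + 1)    ⊢ cost 7, within 7

((-1 + 1) * (b * b))   [cost 7]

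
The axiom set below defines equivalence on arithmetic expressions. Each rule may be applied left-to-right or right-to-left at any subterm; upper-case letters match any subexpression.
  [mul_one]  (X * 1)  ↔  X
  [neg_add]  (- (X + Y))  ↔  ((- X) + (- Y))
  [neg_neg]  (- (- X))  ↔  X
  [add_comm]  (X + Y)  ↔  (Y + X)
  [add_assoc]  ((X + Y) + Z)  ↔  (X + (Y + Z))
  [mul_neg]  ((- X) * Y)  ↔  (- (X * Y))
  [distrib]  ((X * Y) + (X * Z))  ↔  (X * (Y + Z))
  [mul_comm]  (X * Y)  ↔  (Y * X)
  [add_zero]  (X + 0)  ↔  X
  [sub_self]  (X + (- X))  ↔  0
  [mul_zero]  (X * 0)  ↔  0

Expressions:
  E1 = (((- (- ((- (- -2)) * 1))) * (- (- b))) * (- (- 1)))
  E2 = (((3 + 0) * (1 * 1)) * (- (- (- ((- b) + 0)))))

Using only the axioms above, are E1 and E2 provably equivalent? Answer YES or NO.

All listed rules preserve value, hence provable equivalence implies equal values everywhere; look for a separating assignment.
b=1 gives E1 ↦ -2, E2 ↦ 3; values differ ⇒ not provably equivalent.

NO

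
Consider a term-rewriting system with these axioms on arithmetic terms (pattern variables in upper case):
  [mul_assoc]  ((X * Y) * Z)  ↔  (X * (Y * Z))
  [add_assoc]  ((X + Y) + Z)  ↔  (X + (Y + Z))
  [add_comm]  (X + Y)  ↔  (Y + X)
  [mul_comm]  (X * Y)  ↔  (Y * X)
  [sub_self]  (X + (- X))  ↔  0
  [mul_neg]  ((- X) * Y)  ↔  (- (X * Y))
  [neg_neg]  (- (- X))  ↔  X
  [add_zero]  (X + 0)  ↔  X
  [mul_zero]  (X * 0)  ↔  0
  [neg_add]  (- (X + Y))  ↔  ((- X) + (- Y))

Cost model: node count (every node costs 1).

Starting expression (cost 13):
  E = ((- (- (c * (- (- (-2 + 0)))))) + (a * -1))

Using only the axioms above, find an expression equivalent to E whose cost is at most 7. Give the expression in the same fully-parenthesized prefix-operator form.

((c * -2) + (a * -1))   [cost 7]

1. [add_zero →] (-2 + 0)  →  -2;  E = ((- (- (c * (- (- -2))))) + (a * -1))
2. [neg_neg →] (- (- -2))  →  -2;  E = ((- (- (c * -2))) + (a * -1))
3. [neg_neg →] (- (- (c * -2)))  →  (c * -2);  cost 7 ≤ 7, done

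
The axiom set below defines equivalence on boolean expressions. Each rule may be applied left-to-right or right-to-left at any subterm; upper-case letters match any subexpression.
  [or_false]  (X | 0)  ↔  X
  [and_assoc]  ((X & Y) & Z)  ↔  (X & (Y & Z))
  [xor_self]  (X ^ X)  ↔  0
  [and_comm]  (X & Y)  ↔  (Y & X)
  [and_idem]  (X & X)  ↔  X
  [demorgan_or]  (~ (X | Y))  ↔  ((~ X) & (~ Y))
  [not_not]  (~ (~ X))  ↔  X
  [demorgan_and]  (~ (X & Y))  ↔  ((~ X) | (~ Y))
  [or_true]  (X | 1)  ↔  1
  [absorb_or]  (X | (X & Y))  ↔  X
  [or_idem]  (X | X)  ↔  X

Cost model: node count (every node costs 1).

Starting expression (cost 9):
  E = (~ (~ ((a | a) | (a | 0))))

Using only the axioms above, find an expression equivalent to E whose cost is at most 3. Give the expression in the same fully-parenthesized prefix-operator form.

(a | a)   [cost 3]

(1) (a | 0)  =[or_false →]=  a    ⊢ (~ (~ ((a | a) | a)))
(2) (a | a)  =[or_idem →]=  a    ⊢ (~ (~ (a | a)))
(3) (~ (~ (a | a)))  =[not_not →]=  (a | a)    ⊢ cost 3, within 3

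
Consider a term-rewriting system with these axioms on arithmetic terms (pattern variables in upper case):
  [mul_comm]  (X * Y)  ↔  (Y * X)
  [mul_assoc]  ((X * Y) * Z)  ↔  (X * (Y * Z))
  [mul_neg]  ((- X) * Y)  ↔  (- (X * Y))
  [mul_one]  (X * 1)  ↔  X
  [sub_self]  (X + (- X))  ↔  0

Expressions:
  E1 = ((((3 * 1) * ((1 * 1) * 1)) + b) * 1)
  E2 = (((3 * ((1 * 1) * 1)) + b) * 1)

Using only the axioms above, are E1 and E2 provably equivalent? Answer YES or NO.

YES

1. [mul_one →] (1 * 1)  →  1;  E1 = ((((3 * 1) * (1 * 1)) + b) * 1)
2. [mul_one →] ((((3 * 1) * (1 * 1)) + b) * 1)  →  (((3 * 1) * (1 * 1)) + b)
3. [mul_one →] (1 * 1)  →  1;  E1 = (((3 * 1) * 1) + b)
4. [mul_one →] (3 * 1)  →  3;  E1 = ((3 * 1) + b)
5. [mul_one ←] 1  →  (1 * 1);  E1 = ((3 * (1 * 1)) + b)
6. [mul_one ←] (1 * 1)  →  ((1 * 1) * 1);  E1 = ((3 * ((1 * 1) * 1)) + b)
7. [mul_one ←] ((3 * ((1 * 1) * 1)) + b)  →  (((3 * ((1 * 1) * 1)) + b) * 1);  this is E2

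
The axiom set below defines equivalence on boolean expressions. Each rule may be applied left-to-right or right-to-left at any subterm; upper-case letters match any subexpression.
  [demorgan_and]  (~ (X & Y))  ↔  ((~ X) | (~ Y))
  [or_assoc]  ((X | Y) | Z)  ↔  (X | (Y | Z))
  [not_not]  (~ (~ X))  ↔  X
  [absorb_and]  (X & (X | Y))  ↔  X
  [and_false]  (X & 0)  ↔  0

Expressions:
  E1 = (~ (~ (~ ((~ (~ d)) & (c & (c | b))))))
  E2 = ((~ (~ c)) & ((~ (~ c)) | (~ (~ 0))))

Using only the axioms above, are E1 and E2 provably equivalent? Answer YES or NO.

The axioms are sound identities: if E1 ↔* E2 then E1 and E2 evaluate identically under any assignment.
Under b=0, c=0, d=0: E1 evaluates to 1, E2 to 0. Distinct ⇒ no rewrite sequence connects them.

NO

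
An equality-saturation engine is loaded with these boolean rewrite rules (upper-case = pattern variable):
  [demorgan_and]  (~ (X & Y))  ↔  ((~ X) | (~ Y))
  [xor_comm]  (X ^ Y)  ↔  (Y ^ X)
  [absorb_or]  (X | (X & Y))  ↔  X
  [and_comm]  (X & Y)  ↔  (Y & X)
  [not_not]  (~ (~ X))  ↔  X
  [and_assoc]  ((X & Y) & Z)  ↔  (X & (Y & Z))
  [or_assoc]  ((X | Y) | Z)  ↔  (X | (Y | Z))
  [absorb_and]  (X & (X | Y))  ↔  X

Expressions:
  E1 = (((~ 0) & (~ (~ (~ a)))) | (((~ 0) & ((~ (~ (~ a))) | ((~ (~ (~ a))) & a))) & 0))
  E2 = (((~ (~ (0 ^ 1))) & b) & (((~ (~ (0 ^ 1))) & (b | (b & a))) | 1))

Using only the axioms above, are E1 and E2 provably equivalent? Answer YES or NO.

NO

Every axiom is a valid identity, so a rewrite proof would force E1 and E2 to agree under every assignment.
At a=0, b=0: E1 = 1 but E2 = 0; they differ, so no derivation exists.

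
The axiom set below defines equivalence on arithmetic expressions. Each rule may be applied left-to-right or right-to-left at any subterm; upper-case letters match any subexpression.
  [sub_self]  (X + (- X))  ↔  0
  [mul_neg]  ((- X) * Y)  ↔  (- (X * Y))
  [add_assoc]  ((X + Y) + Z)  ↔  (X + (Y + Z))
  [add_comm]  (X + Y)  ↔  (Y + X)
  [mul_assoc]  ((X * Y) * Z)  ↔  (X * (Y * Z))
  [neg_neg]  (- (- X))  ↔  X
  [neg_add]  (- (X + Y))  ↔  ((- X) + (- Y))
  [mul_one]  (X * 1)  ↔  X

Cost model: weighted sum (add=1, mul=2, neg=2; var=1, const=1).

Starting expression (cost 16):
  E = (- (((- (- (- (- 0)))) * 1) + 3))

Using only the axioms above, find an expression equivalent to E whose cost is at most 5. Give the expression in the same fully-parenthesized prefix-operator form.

(- (0 + 3))   [cost 5]

(1) ((- (- (- (- 0)))) * 1)  =[mul_one →]=  (- (- (- (- 0))))    ⊢ (- ((- (- (- (- 0)))) + 3))
(2) (- (- 0))  =[neg_neg →]=  0    ⊢ (- ((- (- 0)) + 3))
(3) (- (- 0))  =[neg_neg →]=  0    ⊢ cost 5, within 5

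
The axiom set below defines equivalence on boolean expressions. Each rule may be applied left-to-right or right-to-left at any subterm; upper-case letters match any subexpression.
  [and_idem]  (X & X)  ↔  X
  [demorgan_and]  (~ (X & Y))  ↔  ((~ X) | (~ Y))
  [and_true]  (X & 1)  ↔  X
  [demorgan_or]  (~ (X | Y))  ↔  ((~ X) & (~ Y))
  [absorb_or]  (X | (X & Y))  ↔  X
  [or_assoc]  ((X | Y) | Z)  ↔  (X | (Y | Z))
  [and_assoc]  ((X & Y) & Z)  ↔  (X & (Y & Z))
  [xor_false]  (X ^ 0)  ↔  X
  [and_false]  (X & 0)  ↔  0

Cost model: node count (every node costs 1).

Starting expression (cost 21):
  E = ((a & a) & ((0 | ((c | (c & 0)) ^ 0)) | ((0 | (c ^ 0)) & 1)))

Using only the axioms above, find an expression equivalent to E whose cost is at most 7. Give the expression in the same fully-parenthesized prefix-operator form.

(1) (c | (c & 0))  =[absorb_or →]=  c    ⊢ ((a & a) & ((0 | (c ^ 0)) | ((0 | (c ^ 0)) & 1)))
(2) ((0 | (c ^ 0)) | ((0 | (c ^ 0)) & 1))  =[absorb_or →]=  (0 | (c ^ 0))    ⊢ ((a & a) & (0 | (c ^ 0)))
(3) (c ^ 0)  =[xor_false →]=  c    ⊢ cost 7, within 7

((a & a) & (0 | c))   [cost 7]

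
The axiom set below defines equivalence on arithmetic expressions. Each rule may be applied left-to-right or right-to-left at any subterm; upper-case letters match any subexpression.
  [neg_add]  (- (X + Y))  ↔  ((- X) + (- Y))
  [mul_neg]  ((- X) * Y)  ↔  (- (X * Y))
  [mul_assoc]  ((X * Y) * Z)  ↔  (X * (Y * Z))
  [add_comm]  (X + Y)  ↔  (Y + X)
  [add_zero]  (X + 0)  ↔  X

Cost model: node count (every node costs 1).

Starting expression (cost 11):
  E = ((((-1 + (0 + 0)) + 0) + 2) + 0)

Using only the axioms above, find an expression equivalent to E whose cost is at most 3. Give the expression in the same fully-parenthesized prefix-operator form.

step 1: add_zero (→) rewrites ((((-1 + (0 + 0)) + 0) + 2) + 0) into (((-1 + (0 + 0)) + 0) + 2)
step 2: add_zero (→) rewrites (0 + 0) into 0, now (((-1 + 0) + 0) + 2)
step 3: add_zero (→) rewrites ((-1 + 0) + 0) into (-1 + 0), now ((-1 + 0) + 2)
step 4: add_zero (→) rewrites (-1 + 0) into -1, reaching cost 3 (bound 3)

(-1 + 2)   [cost 3]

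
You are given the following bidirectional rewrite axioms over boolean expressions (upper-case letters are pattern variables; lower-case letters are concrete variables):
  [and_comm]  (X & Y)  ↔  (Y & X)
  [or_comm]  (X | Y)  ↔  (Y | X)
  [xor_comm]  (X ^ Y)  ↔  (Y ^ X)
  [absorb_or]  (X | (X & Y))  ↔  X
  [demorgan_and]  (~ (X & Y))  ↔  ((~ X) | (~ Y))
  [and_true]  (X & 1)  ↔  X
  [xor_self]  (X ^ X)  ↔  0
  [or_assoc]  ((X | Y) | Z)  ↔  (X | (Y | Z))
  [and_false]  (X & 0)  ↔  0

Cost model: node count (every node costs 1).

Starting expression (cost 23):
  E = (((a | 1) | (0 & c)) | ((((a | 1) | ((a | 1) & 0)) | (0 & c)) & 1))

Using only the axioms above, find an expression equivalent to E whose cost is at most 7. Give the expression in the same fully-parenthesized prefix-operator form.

((a | 1) | (0 & c))   [cost 7]

step 1: absorb_or (→) rewrites ((a | 1) | ((a | 1) & 0)) into (a | 1), now (((a | 1) | (0 & c)) | (((a | 1) | (0 & c)) & 1))
step 2: absorb_or (→) rewrites (((a | 1) | (0 & c)) | (((a | 1) | (0 & c)) & 1)) into ((a | 1) | (0 & c)), reaching cost 7 (bound 7)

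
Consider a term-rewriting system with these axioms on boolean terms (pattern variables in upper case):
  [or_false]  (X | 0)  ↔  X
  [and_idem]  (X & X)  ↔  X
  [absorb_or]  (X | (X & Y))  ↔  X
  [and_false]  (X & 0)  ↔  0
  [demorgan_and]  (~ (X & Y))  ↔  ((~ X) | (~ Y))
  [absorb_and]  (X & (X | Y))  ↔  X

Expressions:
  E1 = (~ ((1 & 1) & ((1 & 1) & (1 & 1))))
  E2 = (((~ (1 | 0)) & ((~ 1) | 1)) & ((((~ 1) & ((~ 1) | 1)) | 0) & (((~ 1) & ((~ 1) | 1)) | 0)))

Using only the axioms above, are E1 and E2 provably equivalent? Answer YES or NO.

YES

step 1: and_idem (→) rewrites ((1 & 1) & (1 & 1)) into (1 & 1), now (~ ((1 & 1) & (1 & 1)))
step 2: and_idem (→) rewrites ((1 & 1) & (1 & 1)) into (1 & 1), now (~ (1 & 1))
step 3: and_idem (→) rewrites (1 & 1) into 1, now (~ 1)
step 4: absorb_and (←) rewrites (~ 1) into ((~ 1) & ((~ 1) | 1))
step 5: absorb_and (←) rewrites ((~ 1) & ((~ 1) | 1)) into (((~ 1) & ((~ 1) | 1)) & (((~ 1) & ((~ 1) | 1)) | 0))
step 6: or_false (←) rewrites 1 into (1 | 0), now (((~ (1 | 0)) & ((~ 1) | 1)) & (((~ 1) & ((~ 1) | 1)) | 0))
step 7: and_idem (←) rewrites (((~ 1) & ((~ 1) | 1)) | 0) into ((((~ 1) & ((~ 1) | 1)) | 0) & (((~ 1) & ((~ 1) | 1)) | 0)), which is E2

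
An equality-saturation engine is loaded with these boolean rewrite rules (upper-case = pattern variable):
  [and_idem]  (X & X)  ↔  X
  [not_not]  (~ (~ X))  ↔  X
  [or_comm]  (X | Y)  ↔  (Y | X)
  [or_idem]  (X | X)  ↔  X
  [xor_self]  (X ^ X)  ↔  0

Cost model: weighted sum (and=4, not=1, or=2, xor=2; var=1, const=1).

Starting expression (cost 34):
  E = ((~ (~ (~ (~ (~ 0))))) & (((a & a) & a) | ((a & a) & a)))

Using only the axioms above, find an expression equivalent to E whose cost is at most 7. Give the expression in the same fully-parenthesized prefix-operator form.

((~ 0) & a)   [cost 7]

step 1: not_not (→) rewrites (~ (~ (~ (~ (~ 0))))) into (~ (~ (~ 0))), now ((~ (~ (~ 0))) & (((a & a) & a) | ((a & a) & a)))
step 2: or_idem (→) rewrites (((a & a) & a) | ((a & a) & a)) into ((a & a) & a), now ((~ (~ (~ 0))) & ((a & a) & a))
step 3: and_idem (→) rewrites (a & a) into a, now ((~ (~ (~ 0))) & (a & a))
step 4: not_not (→) rewrites (~ (~ (~ 0))) into (~ 0), now ((~ 0) & (a & a))
step 5: and_idem (→) rewrites (a & a) into a, reaching cost 7 (bound 7)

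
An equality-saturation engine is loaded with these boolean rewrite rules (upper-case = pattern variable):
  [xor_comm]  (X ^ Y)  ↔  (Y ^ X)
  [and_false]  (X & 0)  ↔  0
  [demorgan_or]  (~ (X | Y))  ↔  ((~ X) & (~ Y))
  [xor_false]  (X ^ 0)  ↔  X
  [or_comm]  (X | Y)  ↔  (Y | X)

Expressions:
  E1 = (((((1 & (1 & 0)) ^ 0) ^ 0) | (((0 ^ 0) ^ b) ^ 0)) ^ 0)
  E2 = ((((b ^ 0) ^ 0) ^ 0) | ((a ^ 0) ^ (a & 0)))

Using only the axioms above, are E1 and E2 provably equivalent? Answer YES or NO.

NO

All listed rules preserve value, hence provable equivalence implies equal values everywhere; look for a separating assignment.
a=1, b=0 gives E1 ↦ 0, E2 ↦ 1; values differ ⇒ not provably equivalent.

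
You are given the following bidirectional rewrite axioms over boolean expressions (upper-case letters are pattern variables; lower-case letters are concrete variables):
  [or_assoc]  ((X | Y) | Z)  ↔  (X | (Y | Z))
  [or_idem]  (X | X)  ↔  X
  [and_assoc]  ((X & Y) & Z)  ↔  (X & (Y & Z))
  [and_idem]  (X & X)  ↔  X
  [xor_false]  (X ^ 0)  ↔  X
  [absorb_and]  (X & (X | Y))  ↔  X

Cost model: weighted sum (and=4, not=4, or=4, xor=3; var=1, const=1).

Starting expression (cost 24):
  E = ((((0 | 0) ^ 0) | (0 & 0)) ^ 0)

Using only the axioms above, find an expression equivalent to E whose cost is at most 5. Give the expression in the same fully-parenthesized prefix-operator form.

(0 ^ 0)   [cost 5]

1. [xor_false →] ((0 | 0) ^ 0)  →  (0 | 0);  E = (((0 | 0) | (0 & 0)) ^ 0)
2. [and_idem →] (0 & 0)  →  0;  E = (((0 | 0) | 0) ^ 0)
3. [or_idem →] (0 | 0)  →  0;  E = ((0 | 0) ^ 0)
4. [or_idem →] (0 | 0)  →  0;  cost 5 ≤ 5, done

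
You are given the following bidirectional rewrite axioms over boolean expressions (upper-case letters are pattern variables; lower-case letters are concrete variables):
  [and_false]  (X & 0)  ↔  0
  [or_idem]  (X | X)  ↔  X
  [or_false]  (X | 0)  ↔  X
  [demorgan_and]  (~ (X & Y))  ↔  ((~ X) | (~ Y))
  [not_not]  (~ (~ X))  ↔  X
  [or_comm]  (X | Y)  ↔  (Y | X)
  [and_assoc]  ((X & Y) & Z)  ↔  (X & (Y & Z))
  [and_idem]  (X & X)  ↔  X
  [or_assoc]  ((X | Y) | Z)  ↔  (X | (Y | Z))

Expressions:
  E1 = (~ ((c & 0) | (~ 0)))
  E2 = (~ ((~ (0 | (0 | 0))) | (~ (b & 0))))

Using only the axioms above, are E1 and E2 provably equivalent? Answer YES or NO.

YES

1. [and_false →] (c & 0)  →  0;  E1 = (~ (0 | (~ 0)))
2. [or_comm →] (0 | (~ 0))  →  ((~ 0) | 0);  E1 = (~ ((~ 0) | 0))
3. [or_false →] ((~ 0) | 0)  →  (~ 0);  E1 = (~ (~ 0))
4. [or_idem ←] (~ 0)  →  ((~ 0) | (~ 0));  E1 = (~ ((~ 0) | (~ 0)))
5. [or_false ←] 0  →  (0 | 0);  E1 = (~ ((~ (0 | 0)) | (~ 0)))
6. [and_false ←] 0  →  (b & 0);  E1 = (~ ((~ (0 | 0)) | (~ (b & 0))))
7. [or_false ←] 0  →  (0 | 0);  this is E2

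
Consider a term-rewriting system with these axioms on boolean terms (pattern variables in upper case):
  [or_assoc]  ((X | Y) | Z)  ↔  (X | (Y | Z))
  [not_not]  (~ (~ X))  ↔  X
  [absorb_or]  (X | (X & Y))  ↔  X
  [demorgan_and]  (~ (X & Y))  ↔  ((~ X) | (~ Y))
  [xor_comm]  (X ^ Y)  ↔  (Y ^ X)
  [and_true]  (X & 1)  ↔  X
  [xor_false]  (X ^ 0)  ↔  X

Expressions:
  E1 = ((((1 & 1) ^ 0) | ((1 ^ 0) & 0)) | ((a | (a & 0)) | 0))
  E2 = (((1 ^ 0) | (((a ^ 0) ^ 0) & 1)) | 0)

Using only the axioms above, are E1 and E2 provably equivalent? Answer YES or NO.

step 1: absorb_or (→) rewrites (a | (a & 0)) into a, now ((((1 & 1) ^ 0) | ((1 ^ 0) & 0)) | (a | 0))
step 2: and_true (→) rewrites (1 & 1) into 1, now (((1 ^ 0) | ((1 ^ 0) & 0)) | (a | 0))
step 3: absorb_or (→) rewrites ((1 ^ 0) | ((1 ^ 0) & 0)) into (1 ^ 0), now ((1 ^ 0) | (a | 0))
step 4: or_assoc (←) rewrites ((1 ^ 0) | (a | 0)) into (((1 ^ 0) | a) | 0)
step 5: and_true (←) rewrites a into (a & 1), now (((1 ^ 0) | (a & 1)) | 0)
step 6: xor_false (←) rewrites a into (a ^ 0), now (((1 ^ 0) | ((a ^ 0) & 1)) | 0)
step 7: xor_false (←) rewrites (a ^ 0) into ((a ^ 0) ^ 0), which is E2

YES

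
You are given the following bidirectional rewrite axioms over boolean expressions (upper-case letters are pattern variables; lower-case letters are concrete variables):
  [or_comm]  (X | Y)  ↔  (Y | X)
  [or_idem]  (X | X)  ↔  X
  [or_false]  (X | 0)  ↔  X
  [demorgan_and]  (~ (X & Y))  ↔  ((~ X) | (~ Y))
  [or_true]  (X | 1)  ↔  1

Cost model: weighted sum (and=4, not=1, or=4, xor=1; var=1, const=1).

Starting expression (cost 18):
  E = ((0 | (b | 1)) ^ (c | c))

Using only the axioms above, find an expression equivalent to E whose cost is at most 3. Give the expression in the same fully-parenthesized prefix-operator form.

step 1: or_true (→) rewrites (b | 1) into 1, now ((0 | 1) ^ (c | c))
step 2: or_idem (→) rewrites (c | c) into c, now ((0 | 1) ^ c)
step 3: or_true (→) rewrites (0 | 1) into 1, reaching cost 3 (bound 3)

(1 ^ c)   [cost 3]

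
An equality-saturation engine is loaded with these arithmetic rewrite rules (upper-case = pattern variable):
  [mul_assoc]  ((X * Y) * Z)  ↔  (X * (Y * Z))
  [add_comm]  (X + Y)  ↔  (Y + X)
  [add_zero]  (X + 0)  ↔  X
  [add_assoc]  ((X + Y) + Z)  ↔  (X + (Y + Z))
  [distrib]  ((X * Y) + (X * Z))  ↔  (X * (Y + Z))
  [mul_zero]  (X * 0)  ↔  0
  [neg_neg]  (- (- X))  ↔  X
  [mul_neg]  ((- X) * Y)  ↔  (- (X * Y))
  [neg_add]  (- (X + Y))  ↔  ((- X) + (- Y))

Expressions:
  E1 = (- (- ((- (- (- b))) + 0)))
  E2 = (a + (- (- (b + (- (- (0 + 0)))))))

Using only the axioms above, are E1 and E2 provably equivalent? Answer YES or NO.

NO

All listed rules preserve value, hence provable equivalence implies equal values everywhere; look for a separating assignment.
a=0, b=1 gives E1 ↦ -1, E2 ↦ 1; values differ ⇒ not provably equivalent.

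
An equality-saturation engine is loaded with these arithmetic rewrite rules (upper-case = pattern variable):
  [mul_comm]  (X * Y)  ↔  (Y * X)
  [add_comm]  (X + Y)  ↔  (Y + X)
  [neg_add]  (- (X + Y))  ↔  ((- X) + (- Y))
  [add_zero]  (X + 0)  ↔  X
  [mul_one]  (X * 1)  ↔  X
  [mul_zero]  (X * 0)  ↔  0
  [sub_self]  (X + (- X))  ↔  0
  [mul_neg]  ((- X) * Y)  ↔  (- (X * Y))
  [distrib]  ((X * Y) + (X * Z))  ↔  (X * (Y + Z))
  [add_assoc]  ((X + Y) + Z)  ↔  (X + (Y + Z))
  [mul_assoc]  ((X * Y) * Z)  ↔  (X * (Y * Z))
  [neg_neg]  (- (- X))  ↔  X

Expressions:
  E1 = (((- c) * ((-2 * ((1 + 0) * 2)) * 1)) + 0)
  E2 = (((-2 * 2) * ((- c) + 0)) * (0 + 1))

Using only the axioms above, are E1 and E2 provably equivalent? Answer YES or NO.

YES

(1) (((- c) * ((-2 * ((1 + 0) * 2)) * 1)) + 0)  =[add_zero →]=  ((- c) * ((-2 * ((1 + 0) * 2)) * 1))
(2) ((-2 * ((1 + 0) * 2)) * 1)  =[mul_one →]=  (-2 * ((1 + 0) * 2))    ⊢ ((- c) * (-2 * ((1 + 0) * 2)))
(3) (1 + 0)  =[add_zero →]=  1    ⊢ ((- c) * (-2 * (1 * 2)))
(4) (1 * 2)  =[mul_comm →]=  (2 * 1)    ⊢ ((- c) * (-2 * (2 * 1)))
(5) (2 * 1)  =[mul_one →]=  2    ⊢ ((- c) * (-2 * 2))
(6) ((- c) * (-2 * 2))  =[mul_comm →]=  ((-2 * 2) * (- c))
(7) (- c)  =[mul_one ←]=  ((- c) * 1)    ⊢ ((-2 * 2) * ((- c) * 1))
(8) ((-2 * 2) * ((- c) * 1))  =[mul_assoc ←]=  (((-2 * 2) * (- c)) * 1)
(9) 1  =[add_zero ←]=  (1 + 0)    ⊢ (((-2 * 2) * (- c)) * (1 + 0))
(10) (1 + 0)  =[add_comm →]=  (0 + 1)    ⊢ (((-2 * 2) * (- c)) * (0 + 1))
(11) (- c)  =[add_zero ←]=  ((- c) + 0)    ⊢ E2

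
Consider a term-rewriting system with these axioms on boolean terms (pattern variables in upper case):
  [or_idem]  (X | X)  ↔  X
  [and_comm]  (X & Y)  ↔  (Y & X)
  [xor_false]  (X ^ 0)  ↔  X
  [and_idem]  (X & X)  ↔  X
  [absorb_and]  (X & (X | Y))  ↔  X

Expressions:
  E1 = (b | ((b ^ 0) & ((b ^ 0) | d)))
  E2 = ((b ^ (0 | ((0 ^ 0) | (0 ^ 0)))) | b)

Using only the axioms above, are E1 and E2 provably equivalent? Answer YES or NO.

YES

1. [xor_false →] (b ^ 0)  →  b;  E1 = (b | (b & ((b ^ 0) | d)))
2. [xor_false →] (b ^ 0)  →  b;  E1 = (b | (b & (b | d)))
3. [absorb_and →] (b & (b | d))  →  b;  E1 = (b | b)
4. [xor_false ←] b  →  (b ^ 0);  E1 = ((b ^ 0) | b)
5. [or_idem ←] 0  →  (0 | 0);  E1 = ((b ^ (0 | 0)) | b)
6. [xor_false ←] 0  →  (0 ^ 0);  E1 = ((b ^ (0 | (0 ^ 0))) | b)
7. [or_idem ←] (0 ^ 0)  →  ((0 ^ 0) | (0 ^ 0));  this is E2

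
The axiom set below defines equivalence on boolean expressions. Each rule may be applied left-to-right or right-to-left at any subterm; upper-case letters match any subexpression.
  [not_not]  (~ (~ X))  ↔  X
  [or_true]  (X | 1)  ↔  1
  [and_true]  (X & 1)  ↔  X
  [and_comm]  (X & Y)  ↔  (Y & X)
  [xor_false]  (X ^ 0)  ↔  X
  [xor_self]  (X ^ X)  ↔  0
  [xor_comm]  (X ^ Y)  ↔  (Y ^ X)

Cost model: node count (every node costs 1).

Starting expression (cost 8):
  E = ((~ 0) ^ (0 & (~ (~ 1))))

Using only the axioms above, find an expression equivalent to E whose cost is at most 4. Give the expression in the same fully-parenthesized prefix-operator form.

1. [not_not →] (~ (~ 1))  →  1;  E = ((~ 0) ^ (0 & 1))
2. [xor_comm →] ((~ 0) ^ (0 & 1))  →  ((0 & 1) ^ (~ 0))
3. [and_true →] (0 & 1)  →  0;  cost 4 ≤ 4, done

(0 ^ (~ 0))   [cost 4]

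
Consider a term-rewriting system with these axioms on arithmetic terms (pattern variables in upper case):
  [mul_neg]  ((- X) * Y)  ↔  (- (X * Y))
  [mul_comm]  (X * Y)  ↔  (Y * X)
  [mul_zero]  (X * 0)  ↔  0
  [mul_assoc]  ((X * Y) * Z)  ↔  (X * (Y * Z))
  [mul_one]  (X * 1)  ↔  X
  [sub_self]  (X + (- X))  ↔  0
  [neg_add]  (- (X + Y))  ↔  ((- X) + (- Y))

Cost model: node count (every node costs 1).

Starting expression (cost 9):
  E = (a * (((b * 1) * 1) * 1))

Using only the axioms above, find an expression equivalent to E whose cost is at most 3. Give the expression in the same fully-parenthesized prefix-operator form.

1. [mul_one →] (b * 1)  →  b;  E = (a * ((b * 1) * 1))
2. [mul_one →] ((b * 1) * 1)  →  (b * 1);  E = (a * (b * 1))
3. [mul_one →] (b * 1)  →  b;  cost 3 ≤ 3, done

(a * b)   [cost 3]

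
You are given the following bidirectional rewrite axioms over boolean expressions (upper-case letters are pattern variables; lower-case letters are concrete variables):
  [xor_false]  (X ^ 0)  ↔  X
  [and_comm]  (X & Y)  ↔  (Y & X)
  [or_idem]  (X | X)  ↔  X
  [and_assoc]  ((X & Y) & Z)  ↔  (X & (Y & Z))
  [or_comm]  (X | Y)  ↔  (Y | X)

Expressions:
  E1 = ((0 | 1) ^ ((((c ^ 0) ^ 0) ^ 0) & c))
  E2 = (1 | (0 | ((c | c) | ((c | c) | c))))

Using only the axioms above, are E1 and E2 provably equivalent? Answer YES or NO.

NO

Every axiom is a valid identity, so a rewrite proof would force E1 and E2 to agree under every assignment.
At c=1: E1 = 0 but E2 = 1; they differ, so no derivation exists.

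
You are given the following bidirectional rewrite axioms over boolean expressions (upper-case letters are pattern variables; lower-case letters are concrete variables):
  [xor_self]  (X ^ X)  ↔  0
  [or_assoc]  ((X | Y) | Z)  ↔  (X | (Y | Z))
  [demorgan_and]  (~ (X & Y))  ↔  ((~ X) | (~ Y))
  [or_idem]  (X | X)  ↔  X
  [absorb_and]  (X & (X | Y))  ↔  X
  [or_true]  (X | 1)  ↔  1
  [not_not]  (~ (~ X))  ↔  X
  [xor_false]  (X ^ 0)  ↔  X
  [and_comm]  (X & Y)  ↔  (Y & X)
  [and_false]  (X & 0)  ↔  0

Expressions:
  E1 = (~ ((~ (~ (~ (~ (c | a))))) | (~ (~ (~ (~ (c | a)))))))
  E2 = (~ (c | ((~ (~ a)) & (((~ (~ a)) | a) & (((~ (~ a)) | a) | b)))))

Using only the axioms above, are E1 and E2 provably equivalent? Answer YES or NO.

step 1: or_idem (→) rewrites ((~ (~ (~ (~ (c | a))))) | (~ (~ (~ (~ (c | a)))))) into (~ (~ (~ (~ (c | a))))), now (~ (~ (~ (~ (~ (c | a))))))
step 2: not_not (→) rewrites (~ (~ (~ (~ (c | a))))) into (~ (~ (c | a))), now (~ (~ (~ (c | a))))
step 3: not_not (→) rewrites (~ (~ (c | a))) into (c | a), now (~ (c | a))
step 4: not_not (←) rewrites a into (~ (~ a)), now (~ (c | (~ (~ a))))
step 5: absorb_and (←) rewrites (~ (~ a)) into ((~ (~ a)) & ((~ (~ a)) | a)), now (~ (c | ((~ (~ a)) & ((~ (~ a)) | a))))
step 6: absorb_and (←) rewrites ((~ (~ a)) | a) into (((~ (~ a)) | a) & (((~ (~ a)) | a) | b)), which is E2

YES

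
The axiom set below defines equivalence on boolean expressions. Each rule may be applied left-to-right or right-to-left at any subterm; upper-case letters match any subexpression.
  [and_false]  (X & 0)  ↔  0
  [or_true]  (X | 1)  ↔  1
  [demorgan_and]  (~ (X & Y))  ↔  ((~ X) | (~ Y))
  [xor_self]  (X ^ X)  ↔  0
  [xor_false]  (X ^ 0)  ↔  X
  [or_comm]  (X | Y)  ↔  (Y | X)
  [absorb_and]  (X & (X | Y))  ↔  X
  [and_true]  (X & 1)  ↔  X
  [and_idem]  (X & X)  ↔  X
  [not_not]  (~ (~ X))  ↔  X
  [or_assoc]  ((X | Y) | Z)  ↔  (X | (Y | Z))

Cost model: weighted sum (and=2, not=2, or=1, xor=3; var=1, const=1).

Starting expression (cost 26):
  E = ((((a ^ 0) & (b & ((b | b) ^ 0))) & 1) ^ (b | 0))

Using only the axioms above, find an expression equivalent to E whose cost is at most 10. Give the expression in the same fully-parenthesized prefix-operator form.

((a & b) ^ (b | 0))   [cost 10]

step 1: xor_false (→) rewrites ((b | b) ^ 0) into (b | b), now ((((a ^ 0) & (b & (b | b))) & 1) ^ (b | 0))
step 2: absorb_and (→) rewrites (b & (b | b)) into b, now ((((a ^ 0) & b) & 1) ^ (b | 0))
step 3: xor_false (→) rewrites (a ^ 0) into a, now (((a & b) & 1) ^ (b | 0))
step 4: and_true (→) rewrites ((a & b) & 1) into (a & b), reaching cost 10 (bound 10)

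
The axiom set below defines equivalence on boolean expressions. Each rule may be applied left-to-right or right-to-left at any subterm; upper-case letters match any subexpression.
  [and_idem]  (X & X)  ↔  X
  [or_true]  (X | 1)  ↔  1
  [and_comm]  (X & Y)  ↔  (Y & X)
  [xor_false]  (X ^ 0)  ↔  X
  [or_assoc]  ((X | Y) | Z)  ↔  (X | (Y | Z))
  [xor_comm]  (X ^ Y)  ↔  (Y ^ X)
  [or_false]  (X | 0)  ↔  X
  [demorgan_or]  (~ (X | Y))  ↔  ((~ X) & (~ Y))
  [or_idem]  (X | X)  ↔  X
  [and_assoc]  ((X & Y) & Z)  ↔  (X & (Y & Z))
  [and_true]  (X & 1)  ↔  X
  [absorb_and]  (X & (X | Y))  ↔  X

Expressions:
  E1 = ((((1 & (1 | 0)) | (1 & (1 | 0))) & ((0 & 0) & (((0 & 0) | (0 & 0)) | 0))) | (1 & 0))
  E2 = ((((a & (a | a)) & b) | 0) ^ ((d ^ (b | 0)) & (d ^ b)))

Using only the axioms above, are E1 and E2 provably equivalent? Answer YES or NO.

NO

All listed rules preserve value, hence provable equivalence implies equal values everywhere; look for a separating assignment.
a=0, b=0, d=1 gives E1 ↦ 0, E2 ↦ 1; values differ ⇒ not provably equivalent.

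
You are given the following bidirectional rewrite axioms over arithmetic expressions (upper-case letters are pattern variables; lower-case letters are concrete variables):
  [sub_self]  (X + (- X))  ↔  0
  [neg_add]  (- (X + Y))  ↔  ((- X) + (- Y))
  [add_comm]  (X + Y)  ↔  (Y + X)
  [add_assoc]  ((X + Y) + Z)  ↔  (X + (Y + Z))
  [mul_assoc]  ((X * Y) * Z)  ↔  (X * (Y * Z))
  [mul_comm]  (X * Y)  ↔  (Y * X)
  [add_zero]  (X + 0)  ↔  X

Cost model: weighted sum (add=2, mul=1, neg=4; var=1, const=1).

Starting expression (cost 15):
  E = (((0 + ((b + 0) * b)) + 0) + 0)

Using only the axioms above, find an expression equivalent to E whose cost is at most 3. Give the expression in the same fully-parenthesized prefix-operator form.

(1) ((0 + ((b + 0) * b)) + 0)  =[add_zero →]=  (0 + ((b + 0) * b))    ⊢ ((0 + ((b + 0) * b)) + 0)
(2) (b + 0)  =[add_zero →]=  b    ⊢ ((0 + (b * b)) + 0)
(3) ((0 + (b * b)) + 0)  =[add_zero →]=  (0 + (b * b))
(4) (0 + (b * b))  =[add_comm →]=  ((b * b) + 0)
(5) ((b * b) + 0)  =[add_zero →]=  (b * b)    ⊢ cost 3, within 3

(b * b)   [cost 3]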